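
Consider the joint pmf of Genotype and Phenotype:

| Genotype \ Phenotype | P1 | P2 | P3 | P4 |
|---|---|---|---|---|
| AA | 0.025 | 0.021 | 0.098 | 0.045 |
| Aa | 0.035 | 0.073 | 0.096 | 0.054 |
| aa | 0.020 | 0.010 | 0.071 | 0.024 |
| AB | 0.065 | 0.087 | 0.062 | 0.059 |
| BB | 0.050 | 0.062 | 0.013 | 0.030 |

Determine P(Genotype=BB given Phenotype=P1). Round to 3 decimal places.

0.256

P(Phenotype=P1) = 0.025 + 0.035 + 0.020 + 0.065 + 0.050 = 0.195.
P(Genotype=BB | Phenotype=P1) = 0.050/0.195 = 0.256.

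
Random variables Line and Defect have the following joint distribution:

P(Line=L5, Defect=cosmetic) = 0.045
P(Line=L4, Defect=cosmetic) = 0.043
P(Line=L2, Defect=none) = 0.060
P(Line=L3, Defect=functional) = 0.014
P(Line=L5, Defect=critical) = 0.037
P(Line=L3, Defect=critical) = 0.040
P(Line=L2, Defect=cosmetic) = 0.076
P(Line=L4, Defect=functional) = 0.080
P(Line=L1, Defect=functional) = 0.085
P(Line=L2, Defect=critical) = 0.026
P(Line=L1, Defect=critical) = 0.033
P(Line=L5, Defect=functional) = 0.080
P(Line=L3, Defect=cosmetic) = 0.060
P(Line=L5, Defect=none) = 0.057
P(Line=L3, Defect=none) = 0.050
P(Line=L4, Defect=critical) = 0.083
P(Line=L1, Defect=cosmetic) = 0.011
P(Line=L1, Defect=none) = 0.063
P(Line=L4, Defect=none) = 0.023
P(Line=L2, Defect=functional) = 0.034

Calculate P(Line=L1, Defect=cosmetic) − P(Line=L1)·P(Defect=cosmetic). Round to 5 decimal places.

-0.03412

P(Line=L1) = 0.063 + 0.011 + 0.085 + 0.033 = 0.192.
P(Defect=cosmetic) = 0.011 + 0.076 + 0.060 + 0.043 + 0.045 = 0.235.
P(Line=L1, Defect=cosmetic) − P(Line=L1)P(Defect=cosmetic) = 0.011 − 0.192×0.235 = -0.03412.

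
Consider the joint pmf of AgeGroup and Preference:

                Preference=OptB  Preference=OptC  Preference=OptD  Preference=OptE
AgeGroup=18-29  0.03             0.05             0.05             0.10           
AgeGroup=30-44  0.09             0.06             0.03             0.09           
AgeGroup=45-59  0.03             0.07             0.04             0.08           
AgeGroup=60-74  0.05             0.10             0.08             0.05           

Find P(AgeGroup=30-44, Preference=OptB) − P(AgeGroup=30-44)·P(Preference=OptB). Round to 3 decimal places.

0.036

P(AgeGroup=30-44) = 0.09 + 0.06 + 0.03 + 0.09 = 0.27.
P(Preference=OptB) = 0.03 + 0.09 + 0.03 + 0.05 = 0.20.
P(AgeGroup=30-44, Preference=OptB) − P(AgeGroup=30-44)P(Preference=OptB) = 0.09 − 0.27×0.20 = 0.036.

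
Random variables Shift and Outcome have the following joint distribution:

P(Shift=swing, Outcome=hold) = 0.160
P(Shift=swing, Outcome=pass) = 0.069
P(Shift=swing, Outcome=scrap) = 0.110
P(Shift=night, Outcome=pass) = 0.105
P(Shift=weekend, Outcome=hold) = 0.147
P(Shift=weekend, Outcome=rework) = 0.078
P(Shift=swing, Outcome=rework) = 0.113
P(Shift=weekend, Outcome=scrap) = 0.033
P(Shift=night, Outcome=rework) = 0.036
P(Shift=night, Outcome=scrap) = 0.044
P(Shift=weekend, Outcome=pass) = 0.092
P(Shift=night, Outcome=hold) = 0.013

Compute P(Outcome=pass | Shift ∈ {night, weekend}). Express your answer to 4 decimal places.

0.3595

P(Shift=night) = 0.105 + 0.036 + 0.044 + 0.013 = 0.198.
P(Shift=weekend) = 0.092 + 0.078 + 0.033 + 0.147 = 0.350.
P(Shift ∈ {night, weekend}) = 0.198 + 0.350 = 0.548; P(Outcome=pass, Shift ∈ {night, weekend}) = 0.105 + 0.092 = 0.197.
P(Outcome=pass | Shift ∈ {night, weekend}) = 0.197/0.548 = 0.3595.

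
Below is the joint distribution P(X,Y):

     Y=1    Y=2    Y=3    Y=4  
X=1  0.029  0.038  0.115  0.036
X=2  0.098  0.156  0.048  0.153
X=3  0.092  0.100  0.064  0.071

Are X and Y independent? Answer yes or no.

no

P(X=1) = 0.218 and P(Y=3) = 0.227, so their product is 0.04949, but P(X=1, Y=3) = 0.115. Since these differ, X and Y are not independent.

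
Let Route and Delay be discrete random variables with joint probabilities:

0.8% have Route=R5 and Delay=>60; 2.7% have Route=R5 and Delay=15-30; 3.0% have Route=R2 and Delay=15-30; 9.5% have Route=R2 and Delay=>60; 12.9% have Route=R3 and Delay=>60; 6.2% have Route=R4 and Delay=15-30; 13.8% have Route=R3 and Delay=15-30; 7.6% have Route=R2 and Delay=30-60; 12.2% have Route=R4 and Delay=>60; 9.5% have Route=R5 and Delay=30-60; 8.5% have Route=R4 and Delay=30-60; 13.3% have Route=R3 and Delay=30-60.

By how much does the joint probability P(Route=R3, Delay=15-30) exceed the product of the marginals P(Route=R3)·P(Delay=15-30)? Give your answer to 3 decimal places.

0.035

P(Route=R3) = 0.138 + 0.133 + 0.129 = 0.400.
P(Delay=15-30) = 0.030 + 0.138 + 0.062 + 0.027 = 0.257.
P(Route=R3, Delay=15-30) − P(Route=R3)P(Delay=15-30) = 0.138 − 0.400×0.257 = 0.035.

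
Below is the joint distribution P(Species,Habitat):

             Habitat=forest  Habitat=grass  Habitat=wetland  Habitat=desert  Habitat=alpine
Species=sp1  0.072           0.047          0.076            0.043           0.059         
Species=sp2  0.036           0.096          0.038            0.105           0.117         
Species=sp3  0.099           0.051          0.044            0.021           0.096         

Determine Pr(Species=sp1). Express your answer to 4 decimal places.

P(Species=sp1) = 0.072 + 0.047 + 0.076 + 0.043 + 0.059 = 0.297.

0.2970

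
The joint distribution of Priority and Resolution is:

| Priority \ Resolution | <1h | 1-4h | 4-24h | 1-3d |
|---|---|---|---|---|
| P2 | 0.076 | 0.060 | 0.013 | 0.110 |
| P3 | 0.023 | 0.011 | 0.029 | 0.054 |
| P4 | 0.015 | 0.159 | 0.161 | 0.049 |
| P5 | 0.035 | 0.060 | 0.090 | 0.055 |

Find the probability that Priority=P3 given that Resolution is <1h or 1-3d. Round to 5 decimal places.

P(Resolution=<1h) = 0.076 + 0.023 + 0.015 + 0.035 = 0.149.
P(Resolution=1-3d) = 0.110 + 0.054 + 0.049 + 0.055 = 0.268.
P(Resolution ∈ {<1h, 1-3d}) = 0.149 + 0.268 = 0.417; P(Priority=P3, Resolution ∈ {<1h, 1-3d}) = 0.023 + 0.054 = 0.077.
P(Priority=P3 | Resolution ∈ {<1h, 1-3d}) = 0.077/0.417 = 0.18465.

0.18465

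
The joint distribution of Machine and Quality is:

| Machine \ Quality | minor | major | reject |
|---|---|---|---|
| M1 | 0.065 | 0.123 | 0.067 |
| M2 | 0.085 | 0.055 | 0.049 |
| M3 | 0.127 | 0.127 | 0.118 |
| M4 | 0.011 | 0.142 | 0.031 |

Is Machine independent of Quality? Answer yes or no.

P(Machine=M4) = 0.184 and P(Quality=major) = 0.447, so their product is 0.08225, but P(Machine=M4, Quality=major) = 0.142. Since these differ, Machine and Quality are not independent.

no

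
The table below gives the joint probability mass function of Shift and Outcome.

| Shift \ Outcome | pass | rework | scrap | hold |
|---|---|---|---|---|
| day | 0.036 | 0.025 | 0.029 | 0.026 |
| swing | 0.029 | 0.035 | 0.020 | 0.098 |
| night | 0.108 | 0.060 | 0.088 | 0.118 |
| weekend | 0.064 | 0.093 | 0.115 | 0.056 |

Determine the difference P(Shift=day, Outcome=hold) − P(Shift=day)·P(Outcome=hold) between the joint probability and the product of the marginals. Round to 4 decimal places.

P(Shift=day) = 0.036 + 0.025 + 0.029 + 0.026 = 0.116.
P(Outcome=hold) = 0.026 + 0.098 + 0.118 + 0.056 = 0.298.
P(Shift=day, Outcome=hold) − P(Shift=day)P(Outcome=hold) = 0.026 − 0.116×0.298 = -0.0086.

-0.0086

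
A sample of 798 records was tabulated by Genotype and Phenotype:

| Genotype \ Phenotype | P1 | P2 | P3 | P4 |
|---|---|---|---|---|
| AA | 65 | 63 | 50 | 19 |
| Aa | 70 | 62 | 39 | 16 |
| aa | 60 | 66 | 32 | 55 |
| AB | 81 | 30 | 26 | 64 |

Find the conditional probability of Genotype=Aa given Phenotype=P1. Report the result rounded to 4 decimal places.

0.2536

Total with Phenotype=P1: 65 + 70 + 60 + 81 = 276.
P(Genotype=Aa | Phenotype=P1) = 70/276 = 0.2536.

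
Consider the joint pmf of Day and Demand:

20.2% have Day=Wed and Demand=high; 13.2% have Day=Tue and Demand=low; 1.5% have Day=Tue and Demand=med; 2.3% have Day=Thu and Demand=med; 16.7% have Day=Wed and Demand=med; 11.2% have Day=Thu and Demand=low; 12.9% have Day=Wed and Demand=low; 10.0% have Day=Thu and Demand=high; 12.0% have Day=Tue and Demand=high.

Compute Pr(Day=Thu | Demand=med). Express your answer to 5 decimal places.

0.11220

P(Demand=med) = 0.015 + 0.167 + 0.023 = 0.205.
P(Day=Thu | Demand=med) = 0.023/0.205 = 0.11220.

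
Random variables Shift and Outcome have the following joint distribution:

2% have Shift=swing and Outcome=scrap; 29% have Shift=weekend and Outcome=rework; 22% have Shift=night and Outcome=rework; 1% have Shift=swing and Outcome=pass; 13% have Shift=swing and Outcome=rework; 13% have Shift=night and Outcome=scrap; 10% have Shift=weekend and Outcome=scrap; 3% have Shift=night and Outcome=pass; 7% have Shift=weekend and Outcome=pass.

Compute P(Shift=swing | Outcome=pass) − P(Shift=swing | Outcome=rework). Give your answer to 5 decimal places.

-0.11222

P(Outcome=pass) = 0.01 + 0.03 + 0.07 = 0.11; P(Shift=swing | Outcome=pass) = 0.01/0.11 = 0.090909.
P(Outcome=rework) = 0.13 + 0.22 + 0.29 = 0.64; P(Shift=swing | Outcome=rework) = 0.13/0.64 = 0.203125.
Difference = -0.11222.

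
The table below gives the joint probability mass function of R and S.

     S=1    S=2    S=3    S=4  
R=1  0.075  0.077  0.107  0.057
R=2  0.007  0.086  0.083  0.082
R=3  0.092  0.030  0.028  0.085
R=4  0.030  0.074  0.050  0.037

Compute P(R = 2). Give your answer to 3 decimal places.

0.258

P(R=2) = 0.007 + 0.086 + 0.083 + 0.082 = 0.258.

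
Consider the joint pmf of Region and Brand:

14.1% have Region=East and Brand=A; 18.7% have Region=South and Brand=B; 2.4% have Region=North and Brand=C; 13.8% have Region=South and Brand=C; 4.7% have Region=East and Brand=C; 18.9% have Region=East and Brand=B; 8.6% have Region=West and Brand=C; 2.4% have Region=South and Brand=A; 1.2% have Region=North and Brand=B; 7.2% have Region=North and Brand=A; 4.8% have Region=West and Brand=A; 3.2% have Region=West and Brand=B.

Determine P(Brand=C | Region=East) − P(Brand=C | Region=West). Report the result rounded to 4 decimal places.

-0.3934

P(Region=East) = 0.141 + 0.189 + 0.047 = 0.377; P(Brand=C | Region=East) = 0.047/0.377 = 0.12467.
P(Region=West) = 0.048 + 0.032 + 0.086 = 0.166; P(Brand=C | Region=West) = 0.086/0.166 = 0.51807.
Difference = -0.3934.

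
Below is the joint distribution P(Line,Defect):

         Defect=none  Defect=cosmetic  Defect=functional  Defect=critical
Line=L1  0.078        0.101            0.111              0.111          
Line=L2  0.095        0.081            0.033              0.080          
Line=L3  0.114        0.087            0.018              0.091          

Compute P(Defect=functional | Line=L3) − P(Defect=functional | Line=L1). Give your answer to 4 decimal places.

-0.2187

P(Line=L3) = 0.114 + 0.087 + 0.018 + 0.091 = 0.310; P(Defect=functional | Line=L3) = 0.018/0.310 = 0.05806.
P(Line=L1) = 0.078 + 0.101 + 0.111 + 0.111 = 0.401; P(Defect=functional | Line=L1) = 0.111/0.401 = 0.27681.
Difference = -0.2187.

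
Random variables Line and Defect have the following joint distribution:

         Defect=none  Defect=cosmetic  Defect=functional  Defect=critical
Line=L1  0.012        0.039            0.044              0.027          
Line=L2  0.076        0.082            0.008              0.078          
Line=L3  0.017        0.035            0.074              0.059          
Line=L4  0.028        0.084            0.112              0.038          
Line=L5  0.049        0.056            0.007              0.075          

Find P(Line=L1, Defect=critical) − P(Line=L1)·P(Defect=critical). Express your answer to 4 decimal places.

-0.0068

P(Line=L1) = 0.012 + 0.039 + 0.044 + 0.027 = 0.122.
P(Defect=critical) = 0.027 + 0.078 + 0.059 + 0.038 + 0.075 = 0.277.
P(Line=L1, Defect=critical) − P(Line=L1)P(Defect=critical) = 0.027 − 0.122×0.277 = -0.0068.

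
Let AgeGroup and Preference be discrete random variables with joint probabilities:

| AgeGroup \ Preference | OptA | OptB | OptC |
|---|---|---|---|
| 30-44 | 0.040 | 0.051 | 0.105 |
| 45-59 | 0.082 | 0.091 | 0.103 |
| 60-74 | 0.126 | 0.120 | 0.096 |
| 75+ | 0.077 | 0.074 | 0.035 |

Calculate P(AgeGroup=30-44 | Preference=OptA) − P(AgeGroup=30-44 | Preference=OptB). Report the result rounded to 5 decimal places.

P(Preference=OptA) = 0.040 + 0.082 + 0.126 + 0.077 = 0.325; P(AgeGroup=30-44 | Preference=OptA) = 0.040/0.325 = 0.123077.
P(Preference=OptB) = 0.051 + 0.091 + 0.120 + 0.074 = 0.336; P(AgeGroup=30-44 | Preference=OptB) = 0.051/0.336 = 0.151786.
Difference = -0.02871.

-0.02871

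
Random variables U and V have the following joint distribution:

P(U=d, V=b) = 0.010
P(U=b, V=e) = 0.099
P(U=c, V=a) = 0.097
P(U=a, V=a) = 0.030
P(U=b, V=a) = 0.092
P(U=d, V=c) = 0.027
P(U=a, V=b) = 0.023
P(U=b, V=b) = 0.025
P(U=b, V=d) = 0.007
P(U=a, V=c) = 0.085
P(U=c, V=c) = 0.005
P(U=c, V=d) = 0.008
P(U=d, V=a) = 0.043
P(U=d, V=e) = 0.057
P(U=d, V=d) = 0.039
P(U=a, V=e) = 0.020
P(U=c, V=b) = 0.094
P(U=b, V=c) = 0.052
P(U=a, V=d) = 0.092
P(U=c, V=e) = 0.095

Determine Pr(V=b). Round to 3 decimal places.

P(V=b) = 0.023 + 0.025 + 0.094 + 0.010 = 0.152.

0.152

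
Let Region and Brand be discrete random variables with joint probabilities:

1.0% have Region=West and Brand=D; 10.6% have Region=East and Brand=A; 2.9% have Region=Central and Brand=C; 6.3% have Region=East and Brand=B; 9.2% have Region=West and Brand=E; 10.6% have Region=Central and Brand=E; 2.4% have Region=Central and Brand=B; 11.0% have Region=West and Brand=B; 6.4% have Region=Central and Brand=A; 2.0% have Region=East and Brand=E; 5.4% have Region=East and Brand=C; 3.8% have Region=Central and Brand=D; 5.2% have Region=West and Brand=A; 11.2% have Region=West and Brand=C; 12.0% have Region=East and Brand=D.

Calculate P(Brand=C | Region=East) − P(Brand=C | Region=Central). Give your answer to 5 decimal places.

P(Region=East) = 0.106 + 0.063 + 0.054 + 0.120 + 0.020 = 0.363; P(Brand=C | Region=East) = 0.054/0.363 = 0.148760.
P(Region=Central) = 0.064 + 0.024 + 0.029 + 0.038 + 0.106 = 0.261; P(Brand=C | Region=Central) = 0.029/0.261 = 0.111111.
Difference = 0.03765.

0.03765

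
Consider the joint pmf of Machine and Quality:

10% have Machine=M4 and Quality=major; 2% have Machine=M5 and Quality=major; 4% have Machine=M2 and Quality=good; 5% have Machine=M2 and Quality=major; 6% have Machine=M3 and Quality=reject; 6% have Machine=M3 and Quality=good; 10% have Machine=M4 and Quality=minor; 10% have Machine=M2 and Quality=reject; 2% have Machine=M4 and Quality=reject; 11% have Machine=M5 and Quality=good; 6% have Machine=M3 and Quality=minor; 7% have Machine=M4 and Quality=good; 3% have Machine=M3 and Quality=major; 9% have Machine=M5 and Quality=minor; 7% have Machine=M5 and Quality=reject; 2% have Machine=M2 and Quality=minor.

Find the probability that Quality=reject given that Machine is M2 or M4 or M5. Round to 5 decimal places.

0.24051

P(Machine=M2) = 0.04 + 0.02 + 0.05 + 0.10 = 0.21.
P(Machine=M4) = 0.07 + 0.10 + 0.10 + 0.02 = 0.29.
P(Machine=M5) = 0.11 + 0.09 + 0.02 + 0.07 = 0.29.
P(Machine ∈ {M2, M4, M5}) = 0.21 + 0.29 + 0.29 = 0.79; P(Quality=reject, Machine ∈ {M2, M4, M5}) = 0.10 + 0.02 + 0.07 = 0.19.
P(Quality=reject | Machine ∈ {M2, M4, M5}) = 0.19/0.79 = 0.24051.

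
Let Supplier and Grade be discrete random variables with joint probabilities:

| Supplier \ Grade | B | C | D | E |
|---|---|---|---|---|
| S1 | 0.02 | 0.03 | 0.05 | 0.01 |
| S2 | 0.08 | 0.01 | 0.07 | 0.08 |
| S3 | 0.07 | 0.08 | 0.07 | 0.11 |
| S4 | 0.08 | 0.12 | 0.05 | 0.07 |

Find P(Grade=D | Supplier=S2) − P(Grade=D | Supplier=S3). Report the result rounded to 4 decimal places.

P(Supplier=S2) = 0.08 + 0.01 + 0.07 + 0.08 = 0.24; P(Grade=D | Supplier=S2) = 0.07/0.24 = 0.29167.
P(Supplier=S3) = 0.07 + 0.08 + 0.07 + 0.11 = 0.33; P(Grade=D | Supplier=S3) = 0.07/0.33 = 0.21212.
Difference = 0.0795.

0.0795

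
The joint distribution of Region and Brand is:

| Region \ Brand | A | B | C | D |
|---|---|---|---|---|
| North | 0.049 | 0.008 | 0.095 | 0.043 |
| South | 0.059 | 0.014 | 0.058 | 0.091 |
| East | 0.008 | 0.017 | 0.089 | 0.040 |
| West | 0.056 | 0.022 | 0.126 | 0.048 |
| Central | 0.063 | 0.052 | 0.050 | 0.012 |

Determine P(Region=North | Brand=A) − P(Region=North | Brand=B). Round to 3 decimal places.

P(Brand=A) = 0.049 + 0.059 + 0.008 + 0.056 + 0.063 = 0.235; P(Region=North | Brand=A) = 0.049/0.235 = 0.2085.
P(Brand=B) = 0.008 + 0.014 + 0.017 + 0.022 + 0.052 = 0.113; P(Region=North | Brand=B) = 0.008/0.113 = 0.0708.
Difference = 0.138.

0.138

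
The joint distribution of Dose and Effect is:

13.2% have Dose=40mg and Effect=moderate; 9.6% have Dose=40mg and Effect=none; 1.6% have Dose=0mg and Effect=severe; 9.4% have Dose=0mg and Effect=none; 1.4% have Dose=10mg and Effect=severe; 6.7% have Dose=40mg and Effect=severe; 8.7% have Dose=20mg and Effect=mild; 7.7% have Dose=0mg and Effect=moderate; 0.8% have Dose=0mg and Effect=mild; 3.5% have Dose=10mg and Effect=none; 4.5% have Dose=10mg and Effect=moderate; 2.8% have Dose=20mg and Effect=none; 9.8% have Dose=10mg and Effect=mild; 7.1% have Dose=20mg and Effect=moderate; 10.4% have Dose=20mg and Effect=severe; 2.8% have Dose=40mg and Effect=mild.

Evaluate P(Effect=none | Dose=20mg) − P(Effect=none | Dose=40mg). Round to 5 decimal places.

P(Dose=20mg) = 0.028 + 0.087 + 0.071 + 0.104 = 0.290; P(Effect=none | Dose=20mg) = 0.028/0.290 = 0.096552.
P(Dose=40mg) = 0.096 + 0.028 + 0.132 + 0.067 = 0.323; P(Effect=none | Dose=40mg) = 0.096/0.323 = 0.297214.
Difference = -0.20066.

-0.20066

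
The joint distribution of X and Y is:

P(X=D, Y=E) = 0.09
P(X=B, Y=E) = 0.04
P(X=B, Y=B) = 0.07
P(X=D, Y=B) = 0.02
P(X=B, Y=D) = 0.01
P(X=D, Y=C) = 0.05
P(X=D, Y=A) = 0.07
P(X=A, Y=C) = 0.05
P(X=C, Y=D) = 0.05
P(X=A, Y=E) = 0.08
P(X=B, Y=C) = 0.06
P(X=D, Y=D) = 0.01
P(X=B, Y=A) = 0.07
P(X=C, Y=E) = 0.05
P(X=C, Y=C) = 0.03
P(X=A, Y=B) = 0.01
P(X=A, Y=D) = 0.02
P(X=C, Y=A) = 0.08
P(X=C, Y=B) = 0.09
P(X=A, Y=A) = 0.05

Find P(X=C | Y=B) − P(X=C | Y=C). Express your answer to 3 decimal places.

0.316

P(Y=B) = 0.01 + 0.07 + 0.09 + 0.02 = 0.19; P(X=C | Y=B) = 0.09/0.19 = 0.4737.
P(Y=C) = 0.05 + 0.06 + 0.03 + 0.05 = 0.19; P(X=C | Y=C) = 0.03/0.19 = 0.1579.
Difference = 0.316.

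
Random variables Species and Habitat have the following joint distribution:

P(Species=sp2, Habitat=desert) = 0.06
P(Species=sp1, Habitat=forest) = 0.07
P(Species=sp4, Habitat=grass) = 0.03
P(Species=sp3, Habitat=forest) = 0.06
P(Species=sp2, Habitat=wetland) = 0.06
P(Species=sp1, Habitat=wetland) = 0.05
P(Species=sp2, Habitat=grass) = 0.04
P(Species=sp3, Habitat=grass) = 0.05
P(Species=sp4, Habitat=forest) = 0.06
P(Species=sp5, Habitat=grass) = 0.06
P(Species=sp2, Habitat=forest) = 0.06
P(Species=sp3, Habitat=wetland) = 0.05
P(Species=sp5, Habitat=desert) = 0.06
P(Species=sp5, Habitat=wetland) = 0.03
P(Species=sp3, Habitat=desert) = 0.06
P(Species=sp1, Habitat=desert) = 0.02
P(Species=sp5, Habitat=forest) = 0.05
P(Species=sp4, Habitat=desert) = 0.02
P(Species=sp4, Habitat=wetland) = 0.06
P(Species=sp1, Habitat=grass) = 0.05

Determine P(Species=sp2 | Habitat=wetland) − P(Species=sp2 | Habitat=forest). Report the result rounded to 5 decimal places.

0.04000

P(Habitat=wetland) = 0.05 + 0.06 + 0.05 + 0.06 + 0.03 = 0.25; P(Species=sp2 | Habitat=wetland) = 0.06/0.25 = 0.240000.
P(Habitat=forest) = 0.07 + 0.06 + 0.06 + 0.06 + 0.05 = 0.30; P(Species=sp2 | Habitat=forest) = 0.06/0.30 = 0.200000.
Difference = 0.04000.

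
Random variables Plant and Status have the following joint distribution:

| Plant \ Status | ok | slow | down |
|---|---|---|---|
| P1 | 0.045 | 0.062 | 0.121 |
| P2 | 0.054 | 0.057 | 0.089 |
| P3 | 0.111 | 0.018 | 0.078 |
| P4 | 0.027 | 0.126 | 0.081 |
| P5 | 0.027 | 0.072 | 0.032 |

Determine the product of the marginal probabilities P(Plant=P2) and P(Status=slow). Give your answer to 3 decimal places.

0.067

P(Plant=P2) = 0.054 + 0.057 + 0.089 = 0.200.
P(Status=slow) = 0.062 + 0.057 + 0.018 + 0.126 + 0.072 = 0.335.
Product: 0.200 × 0.335 = 0.067.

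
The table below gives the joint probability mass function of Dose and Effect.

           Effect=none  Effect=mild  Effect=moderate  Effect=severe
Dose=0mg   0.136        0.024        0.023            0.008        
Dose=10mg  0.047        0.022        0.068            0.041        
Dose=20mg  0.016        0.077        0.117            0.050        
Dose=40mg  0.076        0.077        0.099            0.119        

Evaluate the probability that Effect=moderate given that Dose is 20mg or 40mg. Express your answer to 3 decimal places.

0.342

P(Dose=20mg) = 0.016 + 0.077 + 0.117 + 0.050 = 0.260.
P(Dose=40mg) = 0.076 + 0.077 + 0.099 + 0.119 = 0.371.
P(Dose ∈ {20mg, 40mg}) = 0.260 + 0.371 = 0.631; P(Effect=moderate, Dose ∈ {20mg, 40mg}) = 0.117 + 0.099 = 0.216.
P(Effect=moderate | Dose ∈ {20mg, 40mg}) = 0.216/0.631 = 0.342.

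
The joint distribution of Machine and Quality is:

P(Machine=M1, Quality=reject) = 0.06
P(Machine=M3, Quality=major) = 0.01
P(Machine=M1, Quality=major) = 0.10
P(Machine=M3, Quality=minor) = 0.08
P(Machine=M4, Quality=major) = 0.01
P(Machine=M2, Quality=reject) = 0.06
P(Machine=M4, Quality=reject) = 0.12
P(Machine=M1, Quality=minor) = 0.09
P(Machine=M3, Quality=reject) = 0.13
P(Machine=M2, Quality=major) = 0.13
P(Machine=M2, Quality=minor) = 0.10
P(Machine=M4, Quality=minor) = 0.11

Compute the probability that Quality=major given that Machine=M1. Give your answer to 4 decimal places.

P(Machine=M1) = 0.09 + 0.10 + 0.06 = 0.25.
P(Quality=major | Machine=M1) = 0.10/0.25 = 0.4000.

0.4000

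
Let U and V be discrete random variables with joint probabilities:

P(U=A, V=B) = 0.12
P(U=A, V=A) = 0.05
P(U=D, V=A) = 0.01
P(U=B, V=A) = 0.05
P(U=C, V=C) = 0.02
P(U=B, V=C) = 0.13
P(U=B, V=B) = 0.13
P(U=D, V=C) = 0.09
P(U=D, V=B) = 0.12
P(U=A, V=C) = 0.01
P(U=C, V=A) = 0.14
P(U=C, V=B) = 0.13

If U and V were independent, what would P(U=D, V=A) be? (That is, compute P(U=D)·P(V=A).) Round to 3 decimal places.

P(U=D) = 0.01 + 0.12 + 0.09 = 0.22.
P(V=A) = 0.05 + 0.05 + 0.14 + 0.01 = 0.25.
Product: 0.22 × 0.25 = 0.055.

0.055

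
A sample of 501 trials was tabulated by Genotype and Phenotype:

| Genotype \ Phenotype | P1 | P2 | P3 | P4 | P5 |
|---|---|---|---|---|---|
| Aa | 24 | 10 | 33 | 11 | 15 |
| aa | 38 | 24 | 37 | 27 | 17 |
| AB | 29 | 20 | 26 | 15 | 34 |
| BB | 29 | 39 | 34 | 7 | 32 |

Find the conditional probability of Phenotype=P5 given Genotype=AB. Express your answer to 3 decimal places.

0.274

Total with Genotype=AB: 29 + 20 + 26 + 15 + 34 = 124.
P(Phenotype=P5 | Genotype=AB) = 34/124 = 0.274.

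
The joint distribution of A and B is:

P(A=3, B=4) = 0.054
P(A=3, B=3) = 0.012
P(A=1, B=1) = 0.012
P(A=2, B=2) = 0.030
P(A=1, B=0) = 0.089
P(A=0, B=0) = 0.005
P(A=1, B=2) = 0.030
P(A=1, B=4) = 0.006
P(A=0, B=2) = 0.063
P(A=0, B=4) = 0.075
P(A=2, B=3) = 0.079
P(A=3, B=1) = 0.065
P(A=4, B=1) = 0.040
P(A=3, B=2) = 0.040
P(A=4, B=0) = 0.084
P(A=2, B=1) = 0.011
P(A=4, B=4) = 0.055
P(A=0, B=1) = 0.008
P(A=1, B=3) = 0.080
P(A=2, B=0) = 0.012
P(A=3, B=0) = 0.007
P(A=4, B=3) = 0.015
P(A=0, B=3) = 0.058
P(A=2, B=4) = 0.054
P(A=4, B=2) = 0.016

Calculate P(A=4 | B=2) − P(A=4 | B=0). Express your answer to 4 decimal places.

-0.3370

P(B=2) = 0.063 + 0.030 + 0.030 + 0.040 + 0.016 = 0.179; P(A=4 | B=2) = 0.016/0.179 = 0.08939.
P(B=0) = 0.005 + 0.089 + 0.012 + 0.007 + 0.084 = 0.197; P(A=4 | B=0) = 0.084/0.197 = 0.42640.
Difference = -0.3370.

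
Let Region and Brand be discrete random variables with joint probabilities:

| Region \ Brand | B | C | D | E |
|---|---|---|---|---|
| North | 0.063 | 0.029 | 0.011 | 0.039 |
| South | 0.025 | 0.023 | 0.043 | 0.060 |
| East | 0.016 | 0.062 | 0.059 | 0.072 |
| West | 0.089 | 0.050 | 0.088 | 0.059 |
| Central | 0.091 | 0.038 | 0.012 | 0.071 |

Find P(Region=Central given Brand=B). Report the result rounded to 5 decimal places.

P(Brand=B) = 0.063 + 0.025 + 0.016 + 0.089 + 0.091 = 0.284.
P(Region=Central | Brand=B) = 0.091/0.284 = 0.32042.

0.32042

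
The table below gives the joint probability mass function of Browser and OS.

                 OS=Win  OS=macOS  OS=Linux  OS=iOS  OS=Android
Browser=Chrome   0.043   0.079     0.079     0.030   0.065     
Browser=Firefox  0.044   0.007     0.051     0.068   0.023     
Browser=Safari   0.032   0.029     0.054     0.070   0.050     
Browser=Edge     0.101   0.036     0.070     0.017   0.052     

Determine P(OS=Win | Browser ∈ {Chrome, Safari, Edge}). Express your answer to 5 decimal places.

P(Browser=Chrome) = 0.043 + 0.079 + 0.079 + 0.030 + 0.065 = 0.296.
P(Browser=Safari) = 0.032 + 0.029 + 0.054 + 0.070 + 0.050 = 0.235.
P(Browser=Edge) = 0.101 + 0.036 + 0.070 + 0.017 + 0.052 = 0.276.
P(Browser ∈ {Chrome, Safari, Edge}) = 0.296 + 0.235 + 0.276 = 0.807; P(OS=Win, Browser ∈ {Chrome, Safari, Edge}) = 0.043 + 0.032 + 0.101 = 0.176.
P(OS=Win | Browser ∈ {Chrome, Safari, Edge}) = 0.176/0.807 = 0.21809.

0.21809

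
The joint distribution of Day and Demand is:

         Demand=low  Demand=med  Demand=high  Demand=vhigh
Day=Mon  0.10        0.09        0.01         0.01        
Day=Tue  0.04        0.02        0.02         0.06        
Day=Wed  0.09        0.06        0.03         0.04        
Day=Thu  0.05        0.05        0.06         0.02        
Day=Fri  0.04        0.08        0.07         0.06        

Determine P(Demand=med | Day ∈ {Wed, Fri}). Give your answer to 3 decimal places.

0.298

P(Day=Wed) = 0.09 + 0.06 + 0.03 + 0.04 = 0.22.
P(Day=Fri) = 0.04 + 0.08 + 0.07 + 0.06 = 0.25.
P(Day ∈ {Wed, Fri}) = 0.22 + 0.25 = 0.47; P(Demand=med, Day ∈ {Wed, Fri}) = 0.06 + 0.08 = 0.14.
P(Demand=med | Day ∈ {Wed, Fri}) = 0.14/0.47 = 0.298.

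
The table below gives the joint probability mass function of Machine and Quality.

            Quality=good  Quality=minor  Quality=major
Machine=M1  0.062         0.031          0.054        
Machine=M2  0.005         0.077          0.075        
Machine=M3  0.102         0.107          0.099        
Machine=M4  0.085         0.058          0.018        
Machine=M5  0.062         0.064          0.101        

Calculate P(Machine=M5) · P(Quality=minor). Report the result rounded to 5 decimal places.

P(Machine=M5) = 0.062 + 0.064 + 0.101 = 0.227.
P(Quality=minor) = 0.031 + 0.077 + 0.107 + 0.058 + 0.064 = 0.337.
Product: 0.227 × 0.337 = 0.07650.

0.07650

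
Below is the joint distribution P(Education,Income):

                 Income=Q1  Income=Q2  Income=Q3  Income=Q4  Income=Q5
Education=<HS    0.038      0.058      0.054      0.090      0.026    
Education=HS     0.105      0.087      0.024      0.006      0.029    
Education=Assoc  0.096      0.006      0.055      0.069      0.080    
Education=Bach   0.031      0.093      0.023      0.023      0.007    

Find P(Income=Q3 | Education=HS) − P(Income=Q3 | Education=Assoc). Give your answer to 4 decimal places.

P(Education=HS) = 0.105 + 0.087 + 0.024 + 0.006 + 0.029 = 0.251; P(Income=Q3 | Education=HS) = 0.024/0.251 = 0.09562.
P(Education=Assoc) = 0.096 + 0.006 + 0.055 + 0.069 + 0.080 = 0.306; P(Income=Q3 | Education=Assoc) = 0.055/0.306 = 0.17974.
Difference = -0.0841.

-0.0841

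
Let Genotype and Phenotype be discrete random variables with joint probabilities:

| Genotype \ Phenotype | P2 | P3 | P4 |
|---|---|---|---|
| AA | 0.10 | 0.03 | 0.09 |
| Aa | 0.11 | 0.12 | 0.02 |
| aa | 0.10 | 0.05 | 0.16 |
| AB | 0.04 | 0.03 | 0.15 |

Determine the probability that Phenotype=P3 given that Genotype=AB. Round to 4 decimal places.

0.1364

P(Genotype=AB) = 0.04 + 0.03 + 0.15 = 0.22.
P(Phenotype=P3 | Genotype=AB) = 0.03/0.22 = 0.1364.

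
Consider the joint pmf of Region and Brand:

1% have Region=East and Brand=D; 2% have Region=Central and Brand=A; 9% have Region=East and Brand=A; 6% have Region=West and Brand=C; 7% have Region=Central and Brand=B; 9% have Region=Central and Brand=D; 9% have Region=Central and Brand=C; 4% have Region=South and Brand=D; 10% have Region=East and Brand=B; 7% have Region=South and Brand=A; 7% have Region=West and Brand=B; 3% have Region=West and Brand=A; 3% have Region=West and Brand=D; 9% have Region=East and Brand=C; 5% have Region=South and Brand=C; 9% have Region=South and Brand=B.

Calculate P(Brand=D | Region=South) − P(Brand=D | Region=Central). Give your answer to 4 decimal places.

P(Region=South) = 0.07 + 0.09 + 0.05 + 0.04 = 0.25; P(Brand=D | Region=South) = 0.04/0.25 = 0.16000.
P(Region=Central) = 0.02 + 0.07 + 0.09 + 0.09 = 0.27; P(Brand=D | Region=Central) = 0.09/0.27 = 0.33333.
Difference = -0.1733.

-0.1733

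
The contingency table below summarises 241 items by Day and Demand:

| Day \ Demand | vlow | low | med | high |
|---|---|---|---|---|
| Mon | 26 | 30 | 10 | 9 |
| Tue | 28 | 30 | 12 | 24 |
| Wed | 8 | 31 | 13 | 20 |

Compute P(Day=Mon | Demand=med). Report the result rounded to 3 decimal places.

Total with Demand=med: 10 + 12 + 13 = 35.
P(Day=Mon | Demand=med) = 10/35 = 0.286.

0.286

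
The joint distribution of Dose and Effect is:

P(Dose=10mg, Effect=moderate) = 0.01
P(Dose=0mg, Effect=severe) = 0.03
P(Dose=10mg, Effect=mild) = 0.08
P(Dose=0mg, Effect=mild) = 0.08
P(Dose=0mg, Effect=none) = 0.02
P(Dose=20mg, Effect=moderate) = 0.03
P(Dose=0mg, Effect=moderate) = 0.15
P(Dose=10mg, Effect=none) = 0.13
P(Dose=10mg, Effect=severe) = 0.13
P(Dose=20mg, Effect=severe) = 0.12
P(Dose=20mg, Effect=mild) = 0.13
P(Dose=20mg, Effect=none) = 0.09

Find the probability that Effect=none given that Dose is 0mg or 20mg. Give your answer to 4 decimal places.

0.1692

P(Dose=0mg) = 0.02 + 0.08 + 0.15 + 0.03 = 0.28.
P(Dose=20mg) = 0.09 + 0.13 + 0.03 + 0.12 = 0.37.
P(Dose ∈ {0mg, 20mg}) = 0.28 + 0.37 = 0.65; P(Effect=none, Dose ∈ {0mg, 20mg}) = 0.02 + 0.09 = 0.11.
P(Effect=none | Dose ∈ {0mg, 20mg}) = 0.11/0.65 = 0.1692.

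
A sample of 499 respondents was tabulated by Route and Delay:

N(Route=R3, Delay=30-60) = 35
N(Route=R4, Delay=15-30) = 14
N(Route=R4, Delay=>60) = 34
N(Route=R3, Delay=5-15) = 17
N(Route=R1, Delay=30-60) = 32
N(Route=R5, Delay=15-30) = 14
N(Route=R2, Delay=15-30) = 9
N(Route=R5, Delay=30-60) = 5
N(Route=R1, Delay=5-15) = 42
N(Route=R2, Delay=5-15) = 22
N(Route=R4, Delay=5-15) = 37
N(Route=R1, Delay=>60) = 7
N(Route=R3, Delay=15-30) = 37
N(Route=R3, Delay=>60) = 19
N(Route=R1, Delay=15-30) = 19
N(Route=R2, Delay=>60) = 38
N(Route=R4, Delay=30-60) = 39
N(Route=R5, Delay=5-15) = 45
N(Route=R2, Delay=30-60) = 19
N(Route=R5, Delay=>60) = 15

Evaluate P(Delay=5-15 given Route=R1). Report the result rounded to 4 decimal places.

Total with Route=R1: 42 + 19 + 32 + 7 = 100.
P(Delay=5-15 | Route=R1) = 42/100 = 0.4200.

0.4200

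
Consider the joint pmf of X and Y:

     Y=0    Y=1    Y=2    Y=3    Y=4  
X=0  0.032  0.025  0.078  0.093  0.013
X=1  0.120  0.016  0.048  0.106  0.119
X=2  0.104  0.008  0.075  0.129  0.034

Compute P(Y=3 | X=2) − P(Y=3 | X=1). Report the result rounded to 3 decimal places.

P(X=2) = 0.104 + 0.008 + 0.075 + 0.129 + 0.034 = 0.350; P(Y=3 | X=2) = 0.129/0.350 = 0.3686.
P(X=1) = 0.120 + 0.016 + 0.048 + 0.106 + 0.119 = 0.409; P(Y=3 | X=1) = 0.106/0.409 = 0.2592.
Difference = 0.109.

0.109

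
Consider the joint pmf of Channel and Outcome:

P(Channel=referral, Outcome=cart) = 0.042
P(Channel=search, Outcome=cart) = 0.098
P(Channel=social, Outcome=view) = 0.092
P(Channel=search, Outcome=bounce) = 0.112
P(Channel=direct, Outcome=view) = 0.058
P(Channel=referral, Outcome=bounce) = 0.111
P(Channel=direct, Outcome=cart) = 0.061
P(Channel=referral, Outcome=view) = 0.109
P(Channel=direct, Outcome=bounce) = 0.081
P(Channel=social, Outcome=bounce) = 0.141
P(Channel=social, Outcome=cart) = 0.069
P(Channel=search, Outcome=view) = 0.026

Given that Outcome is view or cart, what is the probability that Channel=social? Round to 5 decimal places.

0.29009

P(Outcome=view) = 0.026 + 0.092 + 0.058 + 0.109 = 0.285.
P(Outcome=cart) = 0.098 + 0.069 + 0.061 + 0.042 = 0.270.
P(Outcome ∈ {view, cart}) = 0.285 + 0.270 = 0.555; P(Channel=social, Outcome ∈ {view, cart}) = 0.092 + 0.069 = 0.161.
P(Channel=social | Outcome ∈ {view, cart}) = 0.161/0.555 = 0.29009.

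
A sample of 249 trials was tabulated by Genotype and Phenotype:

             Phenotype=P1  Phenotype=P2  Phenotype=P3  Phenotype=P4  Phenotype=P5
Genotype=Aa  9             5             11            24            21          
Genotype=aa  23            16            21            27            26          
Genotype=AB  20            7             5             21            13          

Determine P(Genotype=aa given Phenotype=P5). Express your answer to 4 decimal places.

Total with Phenotype=P5: 21 + 26 + 13 = 60.
P(Genotype=aa | Phenotype=P5) = 26/60 = 0.4333.

0.4333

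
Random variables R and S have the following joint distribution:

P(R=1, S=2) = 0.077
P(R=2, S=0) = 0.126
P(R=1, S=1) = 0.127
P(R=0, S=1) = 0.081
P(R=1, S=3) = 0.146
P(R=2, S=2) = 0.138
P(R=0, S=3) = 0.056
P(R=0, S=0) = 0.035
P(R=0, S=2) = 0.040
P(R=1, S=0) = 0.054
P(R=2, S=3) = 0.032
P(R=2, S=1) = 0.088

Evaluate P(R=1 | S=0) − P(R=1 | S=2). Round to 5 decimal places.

P(S=0) = 0.035 + 0.054 + 0.126 = 0.215; P(R=1 | S=0) = 0.054/0.215 = 0.251163.
P(S=2) = 0.040 + 0.077 + 0.138 = 0.255; P(R=1 | S=2) = 0.077/0.255 = 0.301961.
Difference = -0.05080.

-0.05080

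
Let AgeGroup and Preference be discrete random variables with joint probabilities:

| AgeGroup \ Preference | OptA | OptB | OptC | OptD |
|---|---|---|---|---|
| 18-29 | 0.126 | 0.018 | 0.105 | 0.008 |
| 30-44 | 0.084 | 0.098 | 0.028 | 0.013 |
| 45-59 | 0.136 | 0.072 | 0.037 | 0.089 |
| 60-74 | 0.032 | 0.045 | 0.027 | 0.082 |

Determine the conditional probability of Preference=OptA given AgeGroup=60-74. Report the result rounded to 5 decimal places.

0.17204

P(AgeGroup=60-74) = 0.032 + 0.045 + 0.027 + 0.082 = 0.186.
P(Preference=OptA | AgeGroup=60-74) = 0.032/0.186 = 0.17204.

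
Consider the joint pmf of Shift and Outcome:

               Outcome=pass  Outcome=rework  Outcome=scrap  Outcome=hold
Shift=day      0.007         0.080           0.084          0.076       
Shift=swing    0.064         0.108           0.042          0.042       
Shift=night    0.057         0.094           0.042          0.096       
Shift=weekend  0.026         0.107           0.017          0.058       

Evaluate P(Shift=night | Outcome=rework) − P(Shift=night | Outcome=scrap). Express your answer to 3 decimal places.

0.015

P(Outcome=rework) = 0.080 + 0.108 + 0.094 + 0.107 = 0.389; P(Shift=night | Outcome=rework) = 0.094/0.389 = 0.2416.
P(Outcome=scrap) = 0.084 + 0.042 + 0.042 + 0.017 = 0.185; P(Shift=night | Outcome=scrap) = 0.042/0.185 = 0.2270.
Difference = 0.015.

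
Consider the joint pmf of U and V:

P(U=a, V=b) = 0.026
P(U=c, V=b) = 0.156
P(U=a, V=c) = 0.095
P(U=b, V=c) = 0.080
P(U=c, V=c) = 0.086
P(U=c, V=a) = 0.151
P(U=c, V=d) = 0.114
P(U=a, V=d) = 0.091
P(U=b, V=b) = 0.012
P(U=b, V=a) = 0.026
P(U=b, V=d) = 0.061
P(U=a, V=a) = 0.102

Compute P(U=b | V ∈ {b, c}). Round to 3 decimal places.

0.202

P(V=b) = 0.026 + 0.012 + 0.156 = 0.194.
P(V=c) = 0.095 + 0.080 + 0.086 = 0.261.
P(V ∈ {b, c}) = 0.194 + 0.261 = 0.455; P(U=b, V ∈ {b, c}) = 0.012 + 0.080 = 0.092.
P(U=b | V ∈ {b, c}) = 0.092/0.455 = 0.202.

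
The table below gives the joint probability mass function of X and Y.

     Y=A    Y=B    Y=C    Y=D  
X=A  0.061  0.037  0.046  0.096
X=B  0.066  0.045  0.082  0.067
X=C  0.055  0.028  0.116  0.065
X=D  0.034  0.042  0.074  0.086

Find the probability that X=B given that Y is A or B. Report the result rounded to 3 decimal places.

P(Y=A) = 0.061 + 0.066 + 0.055 + 0.034 = 0.216.
P(Y=B) = 0.037 + 0.045 + 0.028 + 0.042 = 0.152.
P(Y ∈ {A, B}) = 0.216 + 0.152 = 0.368; P(X=B, Y ∈ {A, B}) = 0.066 + 0.045 = 0.111.
P(X=B | Y ∈ {A, B}) = 0.111/0.368 = 0.302.

0.302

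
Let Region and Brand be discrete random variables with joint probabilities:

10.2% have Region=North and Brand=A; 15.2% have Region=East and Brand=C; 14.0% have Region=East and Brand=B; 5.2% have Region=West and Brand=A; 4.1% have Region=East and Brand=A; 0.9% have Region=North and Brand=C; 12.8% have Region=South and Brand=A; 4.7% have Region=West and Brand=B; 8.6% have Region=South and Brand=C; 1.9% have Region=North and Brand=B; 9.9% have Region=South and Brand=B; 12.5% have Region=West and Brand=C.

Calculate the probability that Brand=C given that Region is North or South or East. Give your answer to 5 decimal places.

P(Region=North) = 0.102 + 0.019 + 0.009 = 0.130.
P(Region=South) = 0.128 + 0.099 + 0.086 = 0.313.
P(Region=East) = 0.041 + 0.140 + 0.152 = 0.333.
P(Region ∈ {North, South, East}) = 0.130 + 0.313 + 0.333 = 0.776; P(Brand=C, Region ∈ {North, South, East}) = 0.009 + 0.086 + 0.152 = 0.247.
P(Brand=C | Region ∈ {North, South, East}) = 0.247/0.776 = 0.31830.

0.31830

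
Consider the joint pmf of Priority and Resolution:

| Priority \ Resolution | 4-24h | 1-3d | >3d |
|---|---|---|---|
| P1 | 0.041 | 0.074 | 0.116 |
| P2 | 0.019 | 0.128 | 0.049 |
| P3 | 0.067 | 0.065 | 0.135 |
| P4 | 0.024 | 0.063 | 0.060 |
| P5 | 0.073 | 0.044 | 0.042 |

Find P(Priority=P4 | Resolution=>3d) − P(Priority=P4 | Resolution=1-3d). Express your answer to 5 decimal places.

P(Resolution=>3d) = 0.116 + 0.049 + 0.135 + 0.060 + 0.042 = 0.402; P(Priority=P4 | Resolution=>3d) = 0.060/0.402 = 0.149254.
P(Resolution=1-3d) = 0.074 + 0.128 + 0.065 + 0.063 + 0.044 = 0.374; P(Priority=P4 | Resolution=1-3d) = 0.063/0.374 = 0.168449.
Difference = -0.01920.

-0.01920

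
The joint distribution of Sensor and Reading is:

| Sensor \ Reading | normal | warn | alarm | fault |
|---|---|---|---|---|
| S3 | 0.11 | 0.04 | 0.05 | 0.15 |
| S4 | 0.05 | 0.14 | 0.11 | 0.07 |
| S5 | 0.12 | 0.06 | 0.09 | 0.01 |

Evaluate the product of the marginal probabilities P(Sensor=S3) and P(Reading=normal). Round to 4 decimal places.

0.0980

P(Sensor=S3) = 0.11 + 0.04 + 0.05 + 0.15 = 0.35.
P(Reading=normal) = 0.11 + 0.05 + 0.12 = 0.28.
Product: 0.35 × 0.28 = 0.0980.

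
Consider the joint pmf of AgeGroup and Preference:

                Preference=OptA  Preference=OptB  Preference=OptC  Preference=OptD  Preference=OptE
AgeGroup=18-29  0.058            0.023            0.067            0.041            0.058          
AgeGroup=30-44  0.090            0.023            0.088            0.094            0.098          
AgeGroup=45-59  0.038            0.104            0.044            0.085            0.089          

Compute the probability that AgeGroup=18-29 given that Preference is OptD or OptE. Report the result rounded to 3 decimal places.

0.213

P(Preference=OptD) = 0.041 + 0.094 + 0.085 = 0.220.
P(Preference=OptE) = 0.058 + 0.098 + 0.089 = 0.245.
P(Preference ∈ {OptD, OptE}) = 0.220 + 0.245 = 0.465; P(AgeGroup=18-29, Preference ∈ {OptD, OptE}) = 0.041 + 0.058 = 0.099.
P(AgeGroup=18-29 | Preference ∈ {OptD, OptE}) = 0.099/0.465 = 0.213.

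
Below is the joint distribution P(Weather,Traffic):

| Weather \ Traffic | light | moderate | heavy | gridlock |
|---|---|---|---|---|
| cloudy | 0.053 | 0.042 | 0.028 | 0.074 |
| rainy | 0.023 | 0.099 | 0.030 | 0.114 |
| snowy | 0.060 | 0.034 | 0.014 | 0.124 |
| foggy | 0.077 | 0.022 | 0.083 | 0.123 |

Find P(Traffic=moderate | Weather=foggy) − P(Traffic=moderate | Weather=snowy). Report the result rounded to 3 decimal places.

P(Weather=foggy) = 0.077 + 0.022 + 0.083 + 0.123 = 0.305; P(Traffic=moderate | Weather=foggy) = 0.022/0.305 = 0.0721.
P(Weather=snowy) = 0.060 + 0.034 + 0.014 + 0.124 = 0.232; P(Traffic=moderate | Weather=snowy) = 0.034/0.232 = 0.1466.
Difference = -0.074.

-0.074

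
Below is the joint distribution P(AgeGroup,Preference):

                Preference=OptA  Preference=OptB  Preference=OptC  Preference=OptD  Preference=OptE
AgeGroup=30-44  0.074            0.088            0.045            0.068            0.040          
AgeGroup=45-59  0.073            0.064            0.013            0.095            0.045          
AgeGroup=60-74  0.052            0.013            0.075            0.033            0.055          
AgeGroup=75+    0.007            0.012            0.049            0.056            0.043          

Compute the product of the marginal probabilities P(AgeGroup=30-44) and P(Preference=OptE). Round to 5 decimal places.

P(AgeGroup=30-44) = 0.074 + 0.088 + 0.045 + 0.068 + 0.040 = 0.315.
P(Preference=OptE) = 0.040 + 0.045 + 0.055 + 0.043 = 0.183.
Product: 0.315 × 0.183 = 0.05765.

0.05765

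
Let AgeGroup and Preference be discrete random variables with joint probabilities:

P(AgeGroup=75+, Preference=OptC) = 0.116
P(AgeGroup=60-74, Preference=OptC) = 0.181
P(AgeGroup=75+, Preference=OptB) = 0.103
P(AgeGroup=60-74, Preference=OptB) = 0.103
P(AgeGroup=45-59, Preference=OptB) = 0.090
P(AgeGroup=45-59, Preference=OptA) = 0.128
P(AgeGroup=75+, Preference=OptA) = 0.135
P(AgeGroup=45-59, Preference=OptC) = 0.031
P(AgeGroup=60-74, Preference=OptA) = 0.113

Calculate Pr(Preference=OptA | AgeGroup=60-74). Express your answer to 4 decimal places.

0.2846

P(AgeGroup=60-74) = 0.113 + 0.103 + 0.181 = 0.397.
P(Preference=OptA | AgeGroup=60-74) = 0.113/0.397 = 0.2846.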